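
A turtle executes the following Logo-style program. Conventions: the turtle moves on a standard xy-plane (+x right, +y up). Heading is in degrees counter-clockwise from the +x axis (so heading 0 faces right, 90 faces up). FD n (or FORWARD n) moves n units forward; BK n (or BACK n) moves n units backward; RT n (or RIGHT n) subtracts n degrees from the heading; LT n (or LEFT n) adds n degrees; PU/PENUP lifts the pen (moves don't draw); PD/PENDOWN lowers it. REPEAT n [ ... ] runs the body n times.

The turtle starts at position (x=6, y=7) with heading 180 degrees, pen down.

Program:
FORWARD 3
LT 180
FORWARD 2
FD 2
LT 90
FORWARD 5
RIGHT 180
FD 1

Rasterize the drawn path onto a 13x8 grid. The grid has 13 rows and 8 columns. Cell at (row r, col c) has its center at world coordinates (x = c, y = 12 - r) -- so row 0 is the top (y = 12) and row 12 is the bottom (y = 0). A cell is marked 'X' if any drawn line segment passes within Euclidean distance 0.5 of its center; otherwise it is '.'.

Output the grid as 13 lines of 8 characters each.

Segment 0: (6,7) -> (3,7)
Segment 1: (3,7) -> (5,7)
Segment 2: (5,7) -> (7,7)
Segment 3: (7,7) -> (7,12)
Segment 4: (7,12) -> (7,11)

Answer: .......X
.......X
.......X
.......X
.......X
...XXXXX
........
........
........
........
........
........
........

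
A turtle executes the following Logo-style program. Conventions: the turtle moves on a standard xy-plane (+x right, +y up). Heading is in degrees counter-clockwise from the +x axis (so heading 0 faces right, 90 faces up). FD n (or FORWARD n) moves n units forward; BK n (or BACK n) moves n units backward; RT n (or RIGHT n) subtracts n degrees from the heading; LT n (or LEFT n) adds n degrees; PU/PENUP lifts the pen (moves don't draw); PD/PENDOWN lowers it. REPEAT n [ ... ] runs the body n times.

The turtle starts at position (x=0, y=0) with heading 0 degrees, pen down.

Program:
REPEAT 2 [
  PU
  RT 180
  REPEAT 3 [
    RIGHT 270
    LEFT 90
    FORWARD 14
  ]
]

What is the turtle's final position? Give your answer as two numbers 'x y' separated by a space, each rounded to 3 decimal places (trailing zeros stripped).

Executing turtle program step by step:
Start: pos=(0,0), heading=0, pen down
REPEAT 2 [
  -- iteration 1/2 --
  PU: pen up
  RT 180: heading 0 -> 180
  REPEAT 3 [
    -- iteration 1/3 --
    RT 270: heading 180 -> 270
    LT 90: heading 270 -> 0
    FD 14: (0,0) -> (14,0) [heading=0, move]
    -- iteration 2/3 --
    RT 270: heading 0 -> 90
    LT 90: heading 90 -> 180
    FD 14: (14,0) -> (0,0) [heading=180, move]
    -- iteration 3/3 --
    RT 270: heading 180 -> 270
    LT 90: heading 270 -> 0
    FD 14: (0,0) -> (14,0) [heading=0, move]
  ]
  -- iteration 2/2 --
  PU: pen up
  RT 180: heading 0 -> 180
  REPEAT 3 [
    -- iteration 1/3 --
    RT 270: heading 180 -> 270
    LT 90: heading 270 -> 0
    FD 14: (14,0) -> (28,0) [heading=0, move]
    -- iteration 2/3 --
    RT 270: heading 0 -> 90
    LT 90: heading 90 -> 180
    FD 14: (28,0) -> (14,0) [heading=180, move]
    -- iteration 3/3 --
    RT 270: heading 180 -> 270
    LT 90: heading 270 -> 0
    FD 14: (14,0) -> (28,0) [heading=0, move]
  ]
]
Final: pos=(28,0), heading=0, 0 segment(s) drawn

Answer: 28 0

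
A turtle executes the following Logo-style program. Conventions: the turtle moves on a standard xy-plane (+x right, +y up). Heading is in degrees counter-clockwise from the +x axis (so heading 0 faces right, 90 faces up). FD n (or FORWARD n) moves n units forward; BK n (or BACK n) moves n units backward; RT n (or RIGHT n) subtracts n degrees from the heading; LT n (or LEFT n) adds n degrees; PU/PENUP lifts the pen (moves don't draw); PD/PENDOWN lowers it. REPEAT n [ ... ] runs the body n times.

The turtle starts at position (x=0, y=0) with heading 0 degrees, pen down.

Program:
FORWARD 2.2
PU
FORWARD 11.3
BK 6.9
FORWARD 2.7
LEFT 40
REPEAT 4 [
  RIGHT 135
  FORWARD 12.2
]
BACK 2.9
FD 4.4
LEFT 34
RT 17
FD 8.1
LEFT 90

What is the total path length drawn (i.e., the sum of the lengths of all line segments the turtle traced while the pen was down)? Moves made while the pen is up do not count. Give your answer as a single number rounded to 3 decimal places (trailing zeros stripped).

Answer: 2.2

Derivation:
Executing turtle program step by step:
Start: pos=(0,0), heading=0, pen down
FD 2.2: (0,0) -> (2.2,0) [heading=0, draw]
PU: pen up
FD 11.3: (2.2,0) -> (13.5,0) [heading=0, move]
BK 6.9: (13.5,0) -> (6.6,0) [heading=0, move]
FD 2.7: (6.6,0) -> (9.3,0) [heading=0, move]
LT 40: heading 0 -> 40
REPEAT 4 [
  -- iteration 1/4 --
  RT 135: heading 40 -> 265
  FD 12.2: (9.3,0) -> (8.237,-12.154) [heading=265, move]
  -- iteration 2/4 --
  RT 135: heading 265 -> 130
  FD 12.2: (8.237,-12.154) -> (0.395,-2.808) [heading=130, move]
  -- iteration 3/4 --
  RT 135: heading 130 -> 355
  FD 12.2: (0.395,-2.808) -> (12.548,-3.871) [heading=355, move]
  -- iteration 4/4 --
  RT 135: heading 355 -> 220
  FD 12.2: (12.548,-3.871) -> (3.203,-11.713) [heading=220, move]
]
BK 2.9: (3.203,-11.713) -> (5.424,-9.849) [heading=220, move]
FD 4.4: (5.424,-9.849) -> (2.053,-12.677) [heading=220, move]
LT 34: heading 220 -> 254
RT 17: heading 254 -> 237
FD 8.1: (2.053,-12.677) -> (-2.358,-19.471) [heading=237, move]
LT 90: heading 237 -> 327
Final: pos=(-2.358,-19.471), heading=327, 1 segment(s) drawn

Segment lengths:
  seg 1: (0,0) -> (2.2,0), length = 2.2
Total = 2.2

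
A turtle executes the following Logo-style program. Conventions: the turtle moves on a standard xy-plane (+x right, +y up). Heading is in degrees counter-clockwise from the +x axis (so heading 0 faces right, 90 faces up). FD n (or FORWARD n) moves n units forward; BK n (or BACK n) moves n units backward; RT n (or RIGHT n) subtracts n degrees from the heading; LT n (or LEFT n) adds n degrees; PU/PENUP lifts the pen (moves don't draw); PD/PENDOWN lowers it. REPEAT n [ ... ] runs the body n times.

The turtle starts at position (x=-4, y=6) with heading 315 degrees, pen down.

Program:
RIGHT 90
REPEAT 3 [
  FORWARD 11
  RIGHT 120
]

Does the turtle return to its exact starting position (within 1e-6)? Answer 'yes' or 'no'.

Executing turtle program step by step:
Start: pos=(-4,6), heading=315, pen down
RT 90: heading 315 -> 225
REPEAT 3 [
  -- iteration 1/3 --
  FD 11: (-4,6) -> (-11.778,-1.778) [heading=225, draw]
  RT 120: heading 225 -> 105
  -- iteration 2/3 --
  FD 11: (-11.778,-1.778) -> (-14.625,8.847) [heading=105, draw]
  RT 120: heading 105 -> 345
  -- iteration 3/3 --
  FD 11: (-14.625,8.847) -> (-4,6) [heading=345, draw]
  RT 120: heading 345 -> 225
]
Final: pos=(-4,6), heading=225, 3 segment(s) drawn

Start position: (-4, 6)
Final position: (-4, 6)
Distance = 0; < 1e-6 -> CLOSED

Answer: yes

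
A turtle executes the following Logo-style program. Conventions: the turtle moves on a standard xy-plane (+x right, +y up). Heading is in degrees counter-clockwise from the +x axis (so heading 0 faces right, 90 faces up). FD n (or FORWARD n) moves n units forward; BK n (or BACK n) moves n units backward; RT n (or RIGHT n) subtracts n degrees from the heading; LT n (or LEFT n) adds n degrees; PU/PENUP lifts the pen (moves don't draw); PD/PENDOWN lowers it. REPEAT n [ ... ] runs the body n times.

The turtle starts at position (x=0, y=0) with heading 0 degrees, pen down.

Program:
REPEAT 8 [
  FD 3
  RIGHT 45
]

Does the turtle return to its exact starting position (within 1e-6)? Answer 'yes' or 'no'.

Answer: yes

Derivation:
Executing turtle program step by step:
Start: pos=(0,0), heading=0, pen down
REPEAT 8 [
  -- iteration 1/8 --
  FD 3: (0,0) -> (3,0) [heading=0, draw]
  RT 45: heading 0 -> 315
  -- iteration 2/8 --
  FD 3: (3,0) -> (5.121,-2.121) [heading=315, draw]
  RT 45: heading 315 -> 270
  -- iteration 3/8 --
  FD 3: (5.121,-2.121) -> (5.121,-5.121) [heading=270, draw]
  RT 45: heading 270 -> 225
  -- iteration 4/8 --
  FD 3: (5.121,-5.121) -> (3,-7.243) [heading=225, draw]
  RT 45: heading 225 -> 180
  -- iteration 5/8 --
  FD 3: (3,-7.243) -> (0,-7.243) [heading=180, draw]
  RT 45: heading 180 -> 135
  -- iteration 6/8 --
  FD 3: (0,-7.243) -> (-2.121,-5.121) [heading=135, draw]
  RT 45: heading 135 -> 90
  -- iteration 7/8 --
  FD 3: (-2.121,-5.121) -> (-2.121,-2.121) [heading=90, draw]
  RT 45: heading 90 -> 45
  -- iteration 8/8 --
  FD 3: (-2.121,-2.121) -> (0,0) [heading=45, draw]
  RT 45: heading 45 -> 0
]
Final: pos=(0,0), heading=0, 8 segment(s) drawn

Start position: (0, 0)
Final position: (0, 0)
Distance = 0; < 1e-6 -> CLOSED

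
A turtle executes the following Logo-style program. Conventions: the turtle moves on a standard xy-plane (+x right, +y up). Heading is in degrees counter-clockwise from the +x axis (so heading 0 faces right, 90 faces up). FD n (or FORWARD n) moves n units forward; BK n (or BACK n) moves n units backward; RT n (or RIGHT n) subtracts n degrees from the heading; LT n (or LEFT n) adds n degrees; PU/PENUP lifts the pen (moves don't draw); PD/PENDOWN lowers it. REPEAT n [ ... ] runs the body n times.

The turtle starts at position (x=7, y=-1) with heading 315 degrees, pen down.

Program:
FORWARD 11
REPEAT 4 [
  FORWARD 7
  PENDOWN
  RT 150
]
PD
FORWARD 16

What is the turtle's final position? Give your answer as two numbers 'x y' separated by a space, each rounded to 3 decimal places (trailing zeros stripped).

Executing turtle program step by step:
Start: pos=(7,-1), heading=315, pen down
FD 11: (7,-1) -> (14.778,-8.778) [heading=315, draw]
REPEAT 4 [
  -- iteration 1/4 --
  FD 7: (14.778,-8.778) -> (19.728,-13.728) [heading=315, draw]
  PD: pen down
  RT 150: heading 315 -> 165
  -- iteration 2/4 --
  FD 7: (19.728,-13.728) -> (12.966,-11.916) [heading=165, draw]
  PD: pen down
  RT 150: heading 165 -> 15
  -- iteration 3/4 --
  FD 7: (12.966,-11.916) -> (19.728,-10.104) [heading=15, draw]
  PD: pen down
  RT 150: heading 15 -> 225
  -- iteration 4/4 --
  FD 7: (19.728,-10.104) -> (14.778,-15.054) [heading=225, draw]
  PD: pen down
  RT 150: heading 225 -> 75
]
PD: pen down
FD 16: (14.778,-15.054) -> (18.919,0.401) [heading=75, draw]
Final: pos=(18.919,0.401), heading=75, 6 segment(s) drawn

Answer: 18.919 0.401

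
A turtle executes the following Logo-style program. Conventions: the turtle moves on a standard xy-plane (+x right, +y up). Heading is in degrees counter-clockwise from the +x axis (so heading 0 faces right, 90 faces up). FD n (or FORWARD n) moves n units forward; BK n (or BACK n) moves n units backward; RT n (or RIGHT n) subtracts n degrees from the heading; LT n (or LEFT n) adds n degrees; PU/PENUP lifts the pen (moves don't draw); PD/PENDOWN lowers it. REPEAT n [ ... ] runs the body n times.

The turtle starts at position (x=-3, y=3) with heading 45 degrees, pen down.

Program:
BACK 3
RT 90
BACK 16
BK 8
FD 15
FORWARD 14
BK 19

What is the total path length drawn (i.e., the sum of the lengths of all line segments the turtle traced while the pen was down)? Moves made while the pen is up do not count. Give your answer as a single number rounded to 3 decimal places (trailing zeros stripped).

Executing turtle program step by step:
Start: pos=(-3,3), heading=45, pen down
BK 3: (-3,3) -> (-5.121,0.879) [heading=45, draw]
RT 90: heading 45 -> 315
BK 16: (-5.121,0.879) -> (-16.435,12.192) [heading=315, draw]
BK 8: (-16.435,12.192) -> (-22.092,17.849) [heading=315, draw]
FD 15: (-22.092,17.849) -> (-11.485,7.243) [heading=315, draw]
FD 14: (-11.485,7.243) -> (-1.586,-2.657) [heading=315, draw]
BK 19: (-1.586,-2.657) -> (-15.021,10.778) [heading=315, draw]
Final: pos=(-15.021,10.778), heading=315, 6 segment(s) drawn

Segment lengths:
  seg 1: (-3,3) -> (-5.121,0.879), length = 3
  seg 2: (-5.121,0.879) -> (-16.435,12.192), length = 16
  seg 3: (-16.435,12.192) -> (-22.092,17.849), length = 8
  seg 4: (-22.092,17.849) -> (-11.485,7.243), length = 15
  seg 5: (-11.485,7.243) -> (-1.586,-2.657), length = 14
  seg 6: (-1.586,-2.657) -> (-15.021,10.778), length = 19
Total = 75

Answer: 75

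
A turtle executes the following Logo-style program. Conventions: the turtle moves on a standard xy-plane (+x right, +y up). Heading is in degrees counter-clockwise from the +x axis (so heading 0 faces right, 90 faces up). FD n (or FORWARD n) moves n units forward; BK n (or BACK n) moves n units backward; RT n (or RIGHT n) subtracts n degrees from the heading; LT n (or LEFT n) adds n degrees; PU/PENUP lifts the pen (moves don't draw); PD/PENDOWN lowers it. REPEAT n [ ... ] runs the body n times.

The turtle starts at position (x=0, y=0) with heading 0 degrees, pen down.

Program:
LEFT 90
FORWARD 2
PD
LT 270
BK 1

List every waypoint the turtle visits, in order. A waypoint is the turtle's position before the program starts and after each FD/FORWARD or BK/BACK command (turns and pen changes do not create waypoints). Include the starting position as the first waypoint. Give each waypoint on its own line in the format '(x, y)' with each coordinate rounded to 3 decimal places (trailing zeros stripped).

Executing turtle program step by step:
Start: pos=(0,0), heading=0, pen down
LT 90: heading 0 -> 90
FD 2: (0,0) -> (0,2) [heading=90, draw]
PD: pen down
LT 270: heading 90 -> 0
BK 1: (0,2) -> (-1,2) [heading=0, draw]
Final: pos=(-1,2), heading=0, 2 segment(s) drawn
Waypoints (3 total):
(0, 0)
(0, 2)
(-1, 2)

Answer: (0, 0)
(0, 2)
(-1, 2)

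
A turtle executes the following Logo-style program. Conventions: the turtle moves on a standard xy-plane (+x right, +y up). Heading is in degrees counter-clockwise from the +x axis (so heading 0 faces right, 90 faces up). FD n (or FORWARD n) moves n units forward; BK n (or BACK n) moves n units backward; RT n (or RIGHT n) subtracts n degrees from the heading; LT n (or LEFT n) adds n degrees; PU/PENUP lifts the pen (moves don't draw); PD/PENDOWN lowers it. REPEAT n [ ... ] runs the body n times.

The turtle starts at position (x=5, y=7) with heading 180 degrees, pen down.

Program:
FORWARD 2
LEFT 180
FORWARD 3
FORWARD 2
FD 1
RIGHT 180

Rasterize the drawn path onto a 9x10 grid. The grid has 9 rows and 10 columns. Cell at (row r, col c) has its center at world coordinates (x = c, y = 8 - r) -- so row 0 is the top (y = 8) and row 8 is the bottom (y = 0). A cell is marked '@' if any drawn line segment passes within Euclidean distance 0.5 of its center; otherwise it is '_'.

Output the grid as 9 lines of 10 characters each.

Answer: __________
___@@@@@@@
__________
__________
__________
__________
__________
__________
__________

Derivation:
Segment 0: (5,7) -> (3,7)
Segment 1: (3,7) -> (6,7)
Segment 2: (6,7) -> (8,7)
Segment 3: (8,7) -> (9,7)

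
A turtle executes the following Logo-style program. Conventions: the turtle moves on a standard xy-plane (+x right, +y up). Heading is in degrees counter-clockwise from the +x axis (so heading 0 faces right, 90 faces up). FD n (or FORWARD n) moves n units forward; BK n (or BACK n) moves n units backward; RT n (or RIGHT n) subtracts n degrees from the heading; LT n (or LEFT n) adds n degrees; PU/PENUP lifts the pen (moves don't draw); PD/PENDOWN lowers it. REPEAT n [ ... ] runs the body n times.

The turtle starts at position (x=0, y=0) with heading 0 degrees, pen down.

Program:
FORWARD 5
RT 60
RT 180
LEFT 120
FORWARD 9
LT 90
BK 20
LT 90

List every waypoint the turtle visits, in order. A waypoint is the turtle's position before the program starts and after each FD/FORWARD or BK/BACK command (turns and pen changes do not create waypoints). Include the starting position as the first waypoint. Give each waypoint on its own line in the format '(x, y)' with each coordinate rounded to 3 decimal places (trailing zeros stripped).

Executing turtle program step by step:
Start: pos=(0,0), heading=0, pen down
FD 5: (0,0) -> (5,0) [heading=0, draw]
RT 60: heading 0 -> 300
RT 180: heading 300 -> 120
LT 120: heading 120 -> 240
FD 9: (5,0) -> (0.5,-7.794) [heading=240, draw]
LT 90: heading 240 -> 330
BK 20: (0.5,-7.794) -> (-16.821,2.206) [heading=330, draw]
LT 90: heading 330 -> 60
Final: pos=(-16.821,2.206), heading=60, 3 segment(s) drawn
Waypoints (4 total):
(0, 0)
(5, 0)
(0.5, -7.794)
(-16.821, 2.206)

Answer: (0, 0)
(5, 0)
(0.5, -7.794)
(-16.821, 2.206)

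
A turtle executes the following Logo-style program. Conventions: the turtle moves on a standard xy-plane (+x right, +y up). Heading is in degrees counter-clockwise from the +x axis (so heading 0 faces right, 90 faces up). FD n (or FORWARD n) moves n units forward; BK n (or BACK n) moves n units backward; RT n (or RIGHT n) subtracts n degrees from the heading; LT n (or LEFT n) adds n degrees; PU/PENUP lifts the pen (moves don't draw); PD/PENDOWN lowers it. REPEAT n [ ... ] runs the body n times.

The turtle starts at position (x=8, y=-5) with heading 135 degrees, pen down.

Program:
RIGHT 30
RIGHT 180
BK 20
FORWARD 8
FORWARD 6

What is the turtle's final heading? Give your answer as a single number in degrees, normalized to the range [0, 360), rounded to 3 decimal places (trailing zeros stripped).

Executing turtle program step by step:
Start: pos=(8,-5), heading=135, pen down
RT 30: heading 135 -> 105
RT 180: heading 105 -> 285
BK 20: (8,-5) -> (2.824,14.319) [heading=285, draw]
FD 8: (2.824,14.319) -> (4.894,6.591) [heading=285, draw]
FD 6: (4.894,6.591) -> (6.447,0.796) [heading=285, draw]
Final: pos=(6.447,0.796), heading=285, 3 segment(s) drawn

Answer: 285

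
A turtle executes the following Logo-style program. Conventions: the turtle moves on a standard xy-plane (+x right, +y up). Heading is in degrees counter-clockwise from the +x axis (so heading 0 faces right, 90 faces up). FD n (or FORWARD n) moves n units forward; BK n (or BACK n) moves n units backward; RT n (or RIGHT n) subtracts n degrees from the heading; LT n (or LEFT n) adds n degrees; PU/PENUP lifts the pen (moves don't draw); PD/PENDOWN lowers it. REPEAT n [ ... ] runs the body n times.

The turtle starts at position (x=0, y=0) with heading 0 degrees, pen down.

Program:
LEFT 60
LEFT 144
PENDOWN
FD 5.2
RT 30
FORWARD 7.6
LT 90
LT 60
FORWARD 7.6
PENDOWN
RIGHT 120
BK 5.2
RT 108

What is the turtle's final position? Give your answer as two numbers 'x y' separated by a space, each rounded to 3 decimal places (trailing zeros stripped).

Executing turtle program step by step:
Start: pos=(0,0), heading=0, pen down
LT 60: heading 0 -> 60
LT 144: heading 60 -> 204
PD: pen down
FD 5.2: (0,0) -> (-4.75,-2.115) [heading=204, draw]
RT 30: heading 204 -> 174
FD 7.6: (-4.75,-2.115) -> (-12.309,-1.321) [heading=174, draw]
LT 90: heading 174 -> 264
LT 60: heading 264 -> 324
FD 7.6: (-12.309,-1.321) -> (-6.16,-5.788) [heading=324, draw]
PD: pen down
RT 120: heading 324 -> 204
BK 5.2: (-6.16,-5.788) -> (-1.41,-3.673) [heading=204, draw]
RT 108: heading 204 -> 96
Final: pos=(-1.41,-3.673), heading=96, 4 segment(s) drawn

Answer: -1.41 -3.673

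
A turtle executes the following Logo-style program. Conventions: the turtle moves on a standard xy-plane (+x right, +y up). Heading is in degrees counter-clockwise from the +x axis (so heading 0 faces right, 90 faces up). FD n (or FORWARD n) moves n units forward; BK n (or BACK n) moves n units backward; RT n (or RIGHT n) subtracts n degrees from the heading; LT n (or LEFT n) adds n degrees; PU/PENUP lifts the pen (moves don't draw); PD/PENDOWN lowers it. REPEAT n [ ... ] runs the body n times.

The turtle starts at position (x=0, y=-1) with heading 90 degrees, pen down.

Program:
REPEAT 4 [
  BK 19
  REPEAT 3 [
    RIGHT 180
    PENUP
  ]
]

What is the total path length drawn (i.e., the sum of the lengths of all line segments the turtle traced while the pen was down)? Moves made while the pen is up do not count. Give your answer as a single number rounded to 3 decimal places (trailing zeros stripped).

Answer: 19

Derivation:
Executing turtle program step by step:
Start: pos=(0,-1), heading=90, pen down
REPEAT 4 [
  -- iteration 1/4 --
  BK 19: (0,-1) -> (0,-20) [heading=90, draw]
  REPEAT 3 [
    -- iteration 1/3 --
    RT 180: heading 90 -> 270
    PU: pen up
    -- iteration 2/3 --
    RT 180: heading 270 -> 90
    PU: pen up
    -- iteration 3/3 --
    RT 180: heading 90 -> 270
    PU: pen up
  ]
  -- iteration 2/4 --
  BK 19: (0,-20) -> (0,-1) [heading=270, move]
  REPEAT 3 [
    -- iteration 1/3 --
    RT 180: heading 270 -> 90
    PU: pen up
    -- iteration 2/3 --
    RT 180: heading 90 -> 270
    PU: pen up
    -- iteration 3/3 --
    RT 180: heading 270 -> 90
    PU: pen up
  ]
  -- iteration 3/4 --
  BK 19: (0,-1) -> (0,-20) [heading=90, move]
  REPEAT 3 [
    -- iteration 1/3 --
    RT 180: heading 90 -> 270
    PU: pen up
    -- iteration 2/3 --
    RT 180: heading 270 -> 90
    PU: pen up
    -- iteration 3/3 --
    RT 180: heading 90 -> 270
    PU: pen up
  ]
  -- iteration 4/4 --
  BK 19: (0,-20) -> (0,-1) [heading=270, move]
  REPEAT 3 [
    -- iteration 1/3 --
    RT 180: heading 270 -> 90
    PU: pen up
    -- iteration 2/3 --
    RT 180: heading 90 -> 270
    PU: pen up
    -- iteration 3/3 --
    RT 180: heading 270 -> 90
    PU: pen up
  ]
]
Final: pos=(0,-1), heading=90, 1 segment(s) drawn

Segment lengths:
  seg 1: (0,-1) -> (0,-20), length = 19
Total = 19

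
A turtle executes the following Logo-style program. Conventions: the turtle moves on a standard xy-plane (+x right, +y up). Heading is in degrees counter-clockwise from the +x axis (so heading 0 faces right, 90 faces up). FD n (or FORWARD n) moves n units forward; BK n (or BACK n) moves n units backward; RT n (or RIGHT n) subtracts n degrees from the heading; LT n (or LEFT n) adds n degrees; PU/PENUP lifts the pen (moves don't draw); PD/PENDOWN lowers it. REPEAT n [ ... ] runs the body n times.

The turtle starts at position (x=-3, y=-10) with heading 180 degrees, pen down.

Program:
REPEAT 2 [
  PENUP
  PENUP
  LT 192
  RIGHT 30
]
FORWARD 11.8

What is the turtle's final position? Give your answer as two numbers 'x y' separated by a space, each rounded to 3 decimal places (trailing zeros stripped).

Executing turtle program step by step:
Start: pos=(-3,-10), heading=180, pen down
REPEAT 2 [
  -- iteration 1/2 --
  PU: pen up
  PU: pen up
  LT 192: heading 180 -> 12
  RT 30: heading 12 -> 342
  -- iteration 2/2 --
  PU: pen up
  PU: pen up
  LT 192: heading 342 -> 174
  RT 30: heading 174 -> 144
]
FD 11.8: (-3,-10) -> (-12.546,-3.064) [heading=144, move]
Final: pos=(-12.546,-3.064), heading=144, 0 segment(s) drawn

Answer: -12.546 -3.064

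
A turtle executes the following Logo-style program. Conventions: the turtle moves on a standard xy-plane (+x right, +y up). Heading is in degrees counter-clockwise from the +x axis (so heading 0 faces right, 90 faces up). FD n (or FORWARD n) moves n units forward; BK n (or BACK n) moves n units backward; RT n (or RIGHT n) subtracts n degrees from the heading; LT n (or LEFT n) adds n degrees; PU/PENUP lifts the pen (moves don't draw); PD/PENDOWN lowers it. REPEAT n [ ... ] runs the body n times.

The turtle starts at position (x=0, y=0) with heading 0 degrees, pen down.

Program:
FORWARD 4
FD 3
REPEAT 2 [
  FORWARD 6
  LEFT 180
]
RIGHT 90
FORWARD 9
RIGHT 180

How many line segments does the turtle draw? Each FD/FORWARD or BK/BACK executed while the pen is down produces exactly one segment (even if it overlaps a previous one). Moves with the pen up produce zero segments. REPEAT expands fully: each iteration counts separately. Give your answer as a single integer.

Executing turtle program step by step:
Start: pos=(0,0), heading=0, pen down
FD 4: (0,0) -> (4,0) [heading=0, draw]
FD 3: (4,0) -> (7,0) [heading=0, draw]
REPEAT 2 [
  -- iteration 1/2 --
  FD 6: (7,0) -> (13,0) [heading=0, draw]
  LT 180: heading 0 -> 180
  -- iteration 2/2 --
  FD 6: (13,0) -> (7,0) [heading=180, draw]
  LT 180: heading 180 -> 0
]
RT 90: heading 0 -> 270
FD 9: (7,0) -> (7,-9) [heading=270, draw]
RT 180: heading 270 -> 90
Final: pos=(7,-9), heading=90, 5 segment(s) drawn
Segments drawn: 5

Answer: 5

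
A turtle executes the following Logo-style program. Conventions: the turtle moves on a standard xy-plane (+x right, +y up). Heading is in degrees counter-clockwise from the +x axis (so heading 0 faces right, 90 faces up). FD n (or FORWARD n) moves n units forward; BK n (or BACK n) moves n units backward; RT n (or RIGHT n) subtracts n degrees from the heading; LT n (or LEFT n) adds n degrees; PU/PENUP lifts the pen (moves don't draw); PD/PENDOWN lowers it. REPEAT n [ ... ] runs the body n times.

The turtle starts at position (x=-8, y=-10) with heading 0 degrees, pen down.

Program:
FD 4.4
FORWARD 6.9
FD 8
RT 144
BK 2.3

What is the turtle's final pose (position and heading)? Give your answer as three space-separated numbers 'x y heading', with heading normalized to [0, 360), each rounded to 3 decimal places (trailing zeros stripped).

Answer: 13.161 -8.648 216

Derivation:
Executing turtle program step by step:
Start: pos=(-8,-10), heading=0, pen down
FD 4.4: (-8,-10) -> (-3.6,-10) [heading=0, draw]
FD 6.9: (-3.6,-10) -> (3.3,-10) [heading=0, draw]
FD 8: (3.3,-10) -> (11.3,-10) [heading=0, draw]
RT 144: heading 0 -> 216
BK 2.3: (11.3,-10) -> (13.161,-8.648) [heading=216, draw]
Final: pos=(13.161,-8.648), heading=216, 4 segment(s) drawn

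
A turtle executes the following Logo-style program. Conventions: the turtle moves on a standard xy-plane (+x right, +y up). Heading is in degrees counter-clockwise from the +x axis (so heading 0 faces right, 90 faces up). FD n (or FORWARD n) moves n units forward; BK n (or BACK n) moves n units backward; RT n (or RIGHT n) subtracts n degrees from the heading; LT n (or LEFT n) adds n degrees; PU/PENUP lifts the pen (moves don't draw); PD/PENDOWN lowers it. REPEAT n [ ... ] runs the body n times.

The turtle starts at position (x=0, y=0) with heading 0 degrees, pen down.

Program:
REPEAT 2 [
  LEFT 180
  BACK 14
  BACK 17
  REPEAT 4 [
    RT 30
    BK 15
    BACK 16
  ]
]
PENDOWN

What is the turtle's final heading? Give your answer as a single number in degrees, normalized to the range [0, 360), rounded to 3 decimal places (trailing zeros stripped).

Executing turtle program step by step:
Start: pos=(0,0), heading=0, pen down
REPEAT 2 [
  -- iteration 1/2 --
  LT 180: heading 0 -> 180
  BK 14: (0,0) -> (14,0) [heading=180, draw]
  BK 17: (14,0) -> (31,0) [heading=180, draw]
  REPEAT 4 [
    -- iteration 1/4 --
    RT 30: heading 180 -> 150
    BK 15: (31,0) -> (43.99,-7.5) [heading=150, draw]
    BK 16: (43.99,-7.5) -> (57.847,-15.5) [heading=150, draw]
    -- iteration 2/4 --
    RT 30: heading 150 -> 120
    BK 15: (57.847,-15.5) -> (65.347,-28.49) [heading=120, draw]
    BK 16: (65.347,-28.49) -> (73.347,-42.347) [heading=120, draw]
    -- iteration 3/4 --
    RT 30: heading 120 -> 90
    BK 15: (73.347,-42.347) -> (73.347,-57.347) [heading=90, draw]
    BK 16: (73.347,-57.347) -> (73.347,-73.347) [heading=90, draw]
    -- iteration 4/4 --
    RT 30: heading 90 -> 60
    BK 15: (73.347,-73.347) -> (65.847,-86.337) [heading=60, draw]
    BK 16: (65.847,-86.337) -> (57.847,-100.194) [heading=60, draw]
  ]
  -- iteration 2/2 --
  LT 180: heading 60 -> 240
  BK 14: (57.847,-100.194) -> (64.847,-88.069) [heading=240, draw]
  BK 17: (64.847,-88.069) -> (73.347,-73.347) [heading=240, draw]
  REPEAT 4 [
    -- iteration 1/4 --
    RT 30: heading 240 -> 210
    BK 15: (73.347,-73.347) -> (86.337,-65.847) [heading=210, draw]
    BK 16: (86.337,-65.847) -> (100.194,-57.847) [heading=210, draw]
    -- iteration 2/4 --
    RT 30: heading 210 -> 180
    BK 15: (100.194,-57.847) -> (115.194,-57.847) [heading=180, draw]
    BK 16: (115.194,-57.847) -> (131.194,-57.847) [heading=180, draw]
    -- iteration 3/4 --
    RT 30: heading 180 -> 150
    BK 15: (131.194,-57.847) -> (144.184,-65.347) [heading=150, draw]
    BK 16: (144.184,-65.347) -> (158.04,-73.347) [heading=150, draw]
    -- iteration 4/4 --
    RT 30: heading 150 -> 120
    BK 15: (158.04,-73.347) -> (165.54,-86.337) [heading=120, draw]
    BK 16: (165.54,-86.337) -> (173.54,-100.194) [heading=120, draw]
  ]
]
PD: pen down
Final: pos=(173.54,-100.194), heading=120, 20 segment(s) drawn

Answer: 120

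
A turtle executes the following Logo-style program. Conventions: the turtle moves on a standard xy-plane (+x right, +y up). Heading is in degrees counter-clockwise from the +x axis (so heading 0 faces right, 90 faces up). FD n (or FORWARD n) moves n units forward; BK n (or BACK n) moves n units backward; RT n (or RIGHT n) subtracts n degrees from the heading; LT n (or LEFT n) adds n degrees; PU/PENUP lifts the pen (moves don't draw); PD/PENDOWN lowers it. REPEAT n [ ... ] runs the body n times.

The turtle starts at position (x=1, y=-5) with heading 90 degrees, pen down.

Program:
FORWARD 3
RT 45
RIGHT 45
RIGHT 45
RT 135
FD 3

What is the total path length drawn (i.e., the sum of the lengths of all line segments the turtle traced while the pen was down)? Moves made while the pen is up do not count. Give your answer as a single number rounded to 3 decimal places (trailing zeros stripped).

Executing turtle program step by step:
Start: pos=(1,-5), heading=90, pen down
FD 3: (1,-5) -> (1,-2) [heading=90, draw]
RT 45: heading 90 -> 45
RT 45: heading 45 -> 0
RT 45: heading 0 -> 315
RT 135: heading 315 -> 180
FD 3: (1,-2) -> (-2,-2) [heading=180, draw]
Final: pos=(-2,-2), heading=180, 2 segment(s) drawn

Segment lengths:
  seg 1: (1,-5) -> (1,-2), length = 3
  seg 2: (1,-2) -> (-2,-2), length = 3
Total = 6

Answer: 6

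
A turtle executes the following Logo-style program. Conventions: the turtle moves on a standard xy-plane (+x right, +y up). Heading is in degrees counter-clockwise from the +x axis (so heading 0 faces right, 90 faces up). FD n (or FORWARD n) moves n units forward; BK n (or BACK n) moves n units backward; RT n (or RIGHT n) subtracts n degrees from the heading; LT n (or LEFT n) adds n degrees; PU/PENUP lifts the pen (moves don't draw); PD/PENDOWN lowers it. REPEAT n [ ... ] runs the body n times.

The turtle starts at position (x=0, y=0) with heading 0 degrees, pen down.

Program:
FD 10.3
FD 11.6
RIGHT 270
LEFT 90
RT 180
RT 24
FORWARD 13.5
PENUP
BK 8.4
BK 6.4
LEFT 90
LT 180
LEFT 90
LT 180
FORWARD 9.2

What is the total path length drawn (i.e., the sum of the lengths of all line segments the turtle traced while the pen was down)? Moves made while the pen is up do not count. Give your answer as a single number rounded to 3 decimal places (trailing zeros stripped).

Answer: 35.4

Derivation:
Executing turtle program step by step:
Start: pos=(0,0), heading=0, pen down
FD 10.3: (0,0) -> (10.3,0) [heading=0, draw]
FD 11.6: (10.3,0) -> (21.9,0) [heading=0, draw]
RT 270: heading 0 -> 90
LT 90: heading 90 -> 180
RT 180: heading 180 -> 0
RT 24: heading 0 -> 336
FD 13.5: (21.9,0) -> (34.233,-5.491) [heading=336, draw]
PU: pen up
BK 8.4: (34.233,-5.491) -> (26.559,-2.074) [heading=336, move]
BK 6.4: (26.559,-2.074) -> (20.712,0.529) [heading=336, move]
LT 90: heading 336 -> 66
LT 180: heading 66 -> 246
LT 90: heading 246 -> 336
LT 180: heading 336 -> 156
FD 9.2: (20.712,0.529) -> (12.308,4.271) [heading=156, move]
Final: pos=(12.308,4.271), heading=156, 3 segment(s) drawn

Segment lengths:
  seg 1: (0,0) -> (10.3,0), length = 10.3
  seg 2: (10.3,0) -> (21.9,0), length = 11.6
  seg 3: (21.9,0) -> (34.233,-5.491), length = 13.5
Total = 35.4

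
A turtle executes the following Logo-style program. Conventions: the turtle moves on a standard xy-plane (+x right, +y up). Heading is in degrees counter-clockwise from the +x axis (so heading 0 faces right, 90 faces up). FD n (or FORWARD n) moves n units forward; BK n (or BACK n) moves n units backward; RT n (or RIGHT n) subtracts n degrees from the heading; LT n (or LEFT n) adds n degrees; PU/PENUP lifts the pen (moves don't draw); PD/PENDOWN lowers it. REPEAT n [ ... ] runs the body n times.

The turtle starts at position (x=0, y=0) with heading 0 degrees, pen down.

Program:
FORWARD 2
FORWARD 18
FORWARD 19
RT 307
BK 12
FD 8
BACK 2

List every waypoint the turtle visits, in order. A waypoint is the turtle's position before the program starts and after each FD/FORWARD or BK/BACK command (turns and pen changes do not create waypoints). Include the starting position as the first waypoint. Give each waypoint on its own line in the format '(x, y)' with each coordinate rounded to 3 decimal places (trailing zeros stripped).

Executing turtle program step by step:
Start: pos=(0,0), heading=0, pen down
FD 2: (0,0) -> (2,0) [heading=0, draw]
FD 18: (2,0) -> (20,0) [heading=0, draw]
FD 19: (20,0) -> (39,0) [heading=0, draw]
RT 307: heading 0 -> 53
BK 12: (39,0) -> (31.778,-9.584) [heading=53, draw]
FD 8: (31.778,-9.584) -> (36.593,-3.195) [heading=53, draw]
BK 2: (36.593,-3.195) -> (35.389,-4.792) [heading=53, draw]
Final: pos=(35.389,-4.792), heading=53, 6 segment(s) drawn
Waypoints (7 total):
(0, 0)
(2, 0)
(20, 0)
(39, 0)
(31.778, -9.584)
(36.593, -3.195)
(35.389, -4.792)

Answer: (0, 0)
(2, 0)
(20, 0)
(39, 0)
(31.778, -9.584)
(36.593, -3.195)
(35.389, -4.792)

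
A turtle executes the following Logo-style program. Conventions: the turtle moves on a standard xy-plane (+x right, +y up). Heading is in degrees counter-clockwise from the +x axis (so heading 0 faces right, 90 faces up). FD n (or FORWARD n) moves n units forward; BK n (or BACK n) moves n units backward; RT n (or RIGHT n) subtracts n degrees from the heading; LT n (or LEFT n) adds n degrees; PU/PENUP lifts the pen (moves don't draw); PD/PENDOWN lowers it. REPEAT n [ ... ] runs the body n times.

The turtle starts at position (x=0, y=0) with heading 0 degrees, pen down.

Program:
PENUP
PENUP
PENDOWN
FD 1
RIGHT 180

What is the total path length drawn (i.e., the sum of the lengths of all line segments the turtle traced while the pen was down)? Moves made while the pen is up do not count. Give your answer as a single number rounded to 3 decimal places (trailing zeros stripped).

Executing turtle program step by step:
Start: pos=(0,0), heading=0, pen down
PU: pen up
PU: pen up
PD: pen down
FD 1: (0,0) -> (1,0) [heading=0, draw]
RT 180: heading 0 -> 180
Final: pos=(1,0), heading=180, 1 segment(s) drawn

Segment lengths:
  seg 1: (0,0) -> (1,0), length = 1
Total = 1

Answer: 1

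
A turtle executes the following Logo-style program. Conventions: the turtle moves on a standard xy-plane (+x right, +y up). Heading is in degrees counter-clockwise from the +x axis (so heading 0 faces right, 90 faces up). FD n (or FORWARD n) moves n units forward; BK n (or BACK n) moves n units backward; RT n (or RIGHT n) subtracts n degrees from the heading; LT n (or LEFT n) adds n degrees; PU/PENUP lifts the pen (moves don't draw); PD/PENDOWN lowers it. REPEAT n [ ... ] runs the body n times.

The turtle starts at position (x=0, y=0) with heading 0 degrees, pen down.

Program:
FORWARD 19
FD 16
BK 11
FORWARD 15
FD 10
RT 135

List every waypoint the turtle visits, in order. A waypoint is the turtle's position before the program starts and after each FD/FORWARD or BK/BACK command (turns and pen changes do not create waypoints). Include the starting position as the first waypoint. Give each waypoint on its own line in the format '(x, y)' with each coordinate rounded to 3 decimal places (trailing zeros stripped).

Executing turtle program step by step:
Start: pos=(0,0), heading=0, pen down
FD 19: (0,0) -> (19,0) [heading=0, draw]
FD 16: (19,0) -> (35,0) [heading=0, draw]
BK 11: (35,0) -> (24,0) [heading=0, draw]
FD 15: (24,0) -> (39,0) [heading=0, draw]
FD 10: (39,0) -> (49,0) [heading=0, draw]
RT 135: heading 0 -> 225
Final: pos=(49,0), heading=225, 5 segment(s) drawn
Waypoints (6 total):
(0, 0)
(19, 0)
(35, 0)
(24, 0)
(39, 0)
(49, 0)

Answer: (0, 0)
(19, 0)
(35, 0)
(24, 0)
(39, 0)
(49, 0)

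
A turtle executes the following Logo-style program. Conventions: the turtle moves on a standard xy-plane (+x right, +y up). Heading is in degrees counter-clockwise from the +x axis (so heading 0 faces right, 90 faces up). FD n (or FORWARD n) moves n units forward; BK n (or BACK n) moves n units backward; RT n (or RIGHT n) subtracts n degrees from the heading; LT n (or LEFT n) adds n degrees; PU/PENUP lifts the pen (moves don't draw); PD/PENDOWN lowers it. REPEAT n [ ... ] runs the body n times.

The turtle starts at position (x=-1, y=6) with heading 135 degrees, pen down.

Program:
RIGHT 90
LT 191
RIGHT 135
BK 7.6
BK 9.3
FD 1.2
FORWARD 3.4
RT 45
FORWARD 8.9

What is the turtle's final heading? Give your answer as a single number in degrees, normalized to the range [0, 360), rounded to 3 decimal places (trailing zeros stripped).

Answer: 56

Derivation:
Executing turtle program step by step:
Start: pos=(-1,6), heading=135, pen down
RT 90: heading 135 -> 45
LT 191: heading 45 -> 236
RT 135: heading 236 -> 101
BK 7.6: (-1,6) -> (0.45,-1.46) [heading=101, draw]
BK 9.3: (0.45,-1.46) -> (2.225,-10.589) [heading=101, draw]
FD 1.2: (2.225,-10.589) -> (1.996,-9.412) [heading=101, draw]
FD 3.4: (1.996,-9.412) -> (1.347,-6.074) [heading=101, draw]
RT 45: heading 101 -> 56
FD 8.9: (1.347,-6.074) -> (6.324,1.304) [heading=56, draw]
Final: pos=(6.324,1.304), heading=56, 5 segment(s) drawn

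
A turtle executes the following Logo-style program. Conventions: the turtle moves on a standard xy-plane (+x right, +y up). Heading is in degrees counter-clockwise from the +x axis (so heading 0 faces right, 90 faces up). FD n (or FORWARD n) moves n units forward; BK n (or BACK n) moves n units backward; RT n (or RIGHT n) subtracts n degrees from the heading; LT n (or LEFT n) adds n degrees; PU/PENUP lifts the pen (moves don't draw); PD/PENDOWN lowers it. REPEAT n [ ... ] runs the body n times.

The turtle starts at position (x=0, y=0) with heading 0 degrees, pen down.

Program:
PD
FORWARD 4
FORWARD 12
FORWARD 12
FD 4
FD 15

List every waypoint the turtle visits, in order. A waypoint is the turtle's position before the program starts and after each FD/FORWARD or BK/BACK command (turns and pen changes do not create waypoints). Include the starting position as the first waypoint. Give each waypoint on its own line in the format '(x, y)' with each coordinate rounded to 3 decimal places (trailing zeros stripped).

Answer: (0, 0)
(4, 0)
(16, 0)
(28, 0)
(32, 0)
(47, 0)

Derivation:
Executing turtle program step by step:
Start: pos=(0,0), heading=0, pen down
PD: pen down
FD 4: (0,0) -> (4,0) [heading=0, draw]
FD 12: (4,0) -> (16,0) [heading=0, draw]
FD 12: (16,0) -> (28,0) [heading=0, draw]
FD 4: (28,0) -> (32,0) [heading=0, draw]
FD 15: (32,0) -> (47,0) [heading=0, draw]
Final: pos=(47,0), heading=0, 5 segment(s) drawn
Waypoints (6 total):
(0, 0)
(4, 0)
(16, 0)
(28, 0)
(32, 0)
(47, 0)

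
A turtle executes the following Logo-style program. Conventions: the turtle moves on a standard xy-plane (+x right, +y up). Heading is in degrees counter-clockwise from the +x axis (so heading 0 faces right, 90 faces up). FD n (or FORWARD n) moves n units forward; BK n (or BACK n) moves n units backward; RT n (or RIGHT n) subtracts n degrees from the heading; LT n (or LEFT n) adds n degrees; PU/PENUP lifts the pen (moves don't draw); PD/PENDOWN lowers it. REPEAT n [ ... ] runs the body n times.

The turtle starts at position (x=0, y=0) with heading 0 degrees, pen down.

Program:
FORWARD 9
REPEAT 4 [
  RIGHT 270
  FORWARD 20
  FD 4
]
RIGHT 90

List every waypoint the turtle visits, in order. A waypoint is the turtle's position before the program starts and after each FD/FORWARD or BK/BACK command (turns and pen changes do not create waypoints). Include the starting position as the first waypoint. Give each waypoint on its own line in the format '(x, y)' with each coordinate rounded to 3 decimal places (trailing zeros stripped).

Answer: (0, 0)
(9, 0)
(9, 20)
(9, 24)
(-11, 24)
(-15, 24)
(-15, 4)
(-15, 0)
(5, 0)
(9, 0)

Derivation:
Executing turtle program step by step:
Start: pos=(0,0), heading=0, pen down
FD 9: (0,0) -> (9,0) [heading=0, draw]
REPEAT 4 [
  -- iteration 1/4 --
  RT 270: heading 0 -> 90
  FD 20: (9,0) -> (9,20) [heading=90, draw]
  FD 4: (9,20) -> (9,24) [heading=90, draw]
  -- iteration 2/4 --
  RT 270: heading 90 -> 180
  FD 20: (9,24) -> (-11,24) [heading=180, draw]
  FD 4: (-11,24) -> (-15,24) [heading=180, draw]
  -- iteration 3/4 --
  RT 270: heading 180 -> 270
  FD 20: (-15,24) -> (-15,4) [heading=270, draw]
  FD 4: (-15,4) -> (-15,0) [heading=270, draw]
  -- iteration 4/4 --
  RT 270: heading 270 -> 0
  FD 20: (-15,0) -> (5,0) [heading=0, draw]
  FD 4: (5,0) -> (9,0) [heading=0, draw]
]
RT 90: heading 0 -> 270
Final: pos=(9,0), heading=270, 9 segment(s) drawn
Waypoints (10 total):
(0, 0)
(9, 0)
(9, 20)
(9, 24)
(-11, 24)
(-15, 24)
(-15, 4)
(-15, 0)
(5, 0)
(9, 0)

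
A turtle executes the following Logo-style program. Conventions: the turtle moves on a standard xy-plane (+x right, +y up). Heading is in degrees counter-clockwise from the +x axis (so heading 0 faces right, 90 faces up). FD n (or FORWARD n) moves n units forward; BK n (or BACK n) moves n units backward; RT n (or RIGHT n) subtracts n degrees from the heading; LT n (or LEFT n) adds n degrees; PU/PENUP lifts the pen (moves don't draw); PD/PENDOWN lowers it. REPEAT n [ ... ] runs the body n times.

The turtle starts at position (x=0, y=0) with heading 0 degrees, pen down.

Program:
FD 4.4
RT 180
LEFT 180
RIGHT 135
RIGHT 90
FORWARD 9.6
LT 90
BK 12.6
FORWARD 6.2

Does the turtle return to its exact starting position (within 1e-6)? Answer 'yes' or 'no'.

Executing turtle program step by step:
Start: pos=(0,0), heading=0, pen down
FD 4.4: (0,0) -> (4.4,0) [heading=0, draw]
RT 180: heading 0 -> 180
LT 180: heading 180 -> 0
RT 135: heading 0 -> 225
RT 90: heading 225 -> 135
FD 9.6: (4.4,0) -> (-2.388,6.788) [heading=135, draw]
LT 90: heading 135 -> 225
BK 12.6: (-2.388,6.788) -> (6.521,15.698) [heading=225, draw]
FD 6.2: (6.521,15.698) -> (2.137,11.314) [heading=225, draw]
Final: pos=(2.137,11.314), heading=225, 4 segment(s) drawn

Start position: (0, 0)
Final position: (2.137, 11.314)
Distance = 11.514; >= 1e-6 -> NOT closed

Answer: no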